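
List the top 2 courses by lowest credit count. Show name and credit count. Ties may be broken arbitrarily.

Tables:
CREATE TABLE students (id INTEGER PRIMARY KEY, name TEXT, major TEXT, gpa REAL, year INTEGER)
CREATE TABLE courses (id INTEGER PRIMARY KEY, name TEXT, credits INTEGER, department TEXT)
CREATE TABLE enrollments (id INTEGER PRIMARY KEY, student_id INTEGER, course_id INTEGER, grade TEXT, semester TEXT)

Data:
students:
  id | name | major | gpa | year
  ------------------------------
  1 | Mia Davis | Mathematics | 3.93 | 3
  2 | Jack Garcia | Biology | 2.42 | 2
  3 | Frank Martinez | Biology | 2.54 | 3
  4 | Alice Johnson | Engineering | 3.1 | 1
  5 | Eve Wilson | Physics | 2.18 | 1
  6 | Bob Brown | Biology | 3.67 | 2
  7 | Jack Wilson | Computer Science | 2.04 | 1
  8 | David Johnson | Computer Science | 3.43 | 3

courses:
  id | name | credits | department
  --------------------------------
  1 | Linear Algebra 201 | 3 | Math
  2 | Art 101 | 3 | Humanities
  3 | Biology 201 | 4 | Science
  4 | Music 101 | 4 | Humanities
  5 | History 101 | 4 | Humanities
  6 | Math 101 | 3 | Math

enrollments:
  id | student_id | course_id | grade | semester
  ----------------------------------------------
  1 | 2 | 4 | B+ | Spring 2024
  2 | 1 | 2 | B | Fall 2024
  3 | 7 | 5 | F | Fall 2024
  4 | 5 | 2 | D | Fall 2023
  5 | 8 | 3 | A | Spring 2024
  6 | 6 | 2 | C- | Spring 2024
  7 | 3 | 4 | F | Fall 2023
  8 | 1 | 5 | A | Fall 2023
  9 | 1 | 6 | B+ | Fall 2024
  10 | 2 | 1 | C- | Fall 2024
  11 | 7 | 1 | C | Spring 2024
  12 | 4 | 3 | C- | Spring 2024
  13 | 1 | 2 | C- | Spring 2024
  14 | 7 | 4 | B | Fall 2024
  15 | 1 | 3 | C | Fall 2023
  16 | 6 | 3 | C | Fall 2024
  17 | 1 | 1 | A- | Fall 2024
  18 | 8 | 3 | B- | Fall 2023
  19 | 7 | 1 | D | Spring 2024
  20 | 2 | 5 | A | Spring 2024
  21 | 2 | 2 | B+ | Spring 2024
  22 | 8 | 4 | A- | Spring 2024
SELECT name, credits FROM courses ORDER BY credits ASC LIMIT 2

Execution result:
name | credits
Linear Algebra 201 | 3
Art 101 | 3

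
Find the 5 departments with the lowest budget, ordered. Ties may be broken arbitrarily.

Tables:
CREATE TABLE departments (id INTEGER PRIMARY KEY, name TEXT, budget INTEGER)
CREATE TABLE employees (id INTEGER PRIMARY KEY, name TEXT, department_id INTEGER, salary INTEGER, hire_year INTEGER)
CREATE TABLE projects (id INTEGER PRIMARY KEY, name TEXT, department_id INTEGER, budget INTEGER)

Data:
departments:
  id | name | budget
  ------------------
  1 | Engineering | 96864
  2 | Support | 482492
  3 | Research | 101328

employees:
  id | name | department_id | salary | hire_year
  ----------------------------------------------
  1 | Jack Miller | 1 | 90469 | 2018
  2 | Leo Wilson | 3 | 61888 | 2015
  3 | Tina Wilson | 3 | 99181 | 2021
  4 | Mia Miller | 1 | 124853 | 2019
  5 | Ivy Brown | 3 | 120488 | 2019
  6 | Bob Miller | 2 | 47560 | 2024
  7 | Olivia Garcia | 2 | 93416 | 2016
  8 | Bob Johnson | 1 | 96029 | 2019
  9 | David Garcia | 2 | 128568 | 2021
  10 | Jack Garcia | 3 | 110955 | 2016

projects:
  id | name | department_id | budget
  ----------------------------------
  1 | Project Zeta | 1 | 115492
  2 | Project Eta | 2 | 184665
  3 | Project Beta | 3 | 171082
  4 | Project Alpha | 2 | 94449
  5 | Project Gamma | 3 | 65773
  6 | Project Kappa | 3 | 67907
SELECT name, budget FROM departments ORDER BY budget ASC LIMIT 5

Execution result:
name | budget
Engineering | 96864
Research | 101328
Support | 482492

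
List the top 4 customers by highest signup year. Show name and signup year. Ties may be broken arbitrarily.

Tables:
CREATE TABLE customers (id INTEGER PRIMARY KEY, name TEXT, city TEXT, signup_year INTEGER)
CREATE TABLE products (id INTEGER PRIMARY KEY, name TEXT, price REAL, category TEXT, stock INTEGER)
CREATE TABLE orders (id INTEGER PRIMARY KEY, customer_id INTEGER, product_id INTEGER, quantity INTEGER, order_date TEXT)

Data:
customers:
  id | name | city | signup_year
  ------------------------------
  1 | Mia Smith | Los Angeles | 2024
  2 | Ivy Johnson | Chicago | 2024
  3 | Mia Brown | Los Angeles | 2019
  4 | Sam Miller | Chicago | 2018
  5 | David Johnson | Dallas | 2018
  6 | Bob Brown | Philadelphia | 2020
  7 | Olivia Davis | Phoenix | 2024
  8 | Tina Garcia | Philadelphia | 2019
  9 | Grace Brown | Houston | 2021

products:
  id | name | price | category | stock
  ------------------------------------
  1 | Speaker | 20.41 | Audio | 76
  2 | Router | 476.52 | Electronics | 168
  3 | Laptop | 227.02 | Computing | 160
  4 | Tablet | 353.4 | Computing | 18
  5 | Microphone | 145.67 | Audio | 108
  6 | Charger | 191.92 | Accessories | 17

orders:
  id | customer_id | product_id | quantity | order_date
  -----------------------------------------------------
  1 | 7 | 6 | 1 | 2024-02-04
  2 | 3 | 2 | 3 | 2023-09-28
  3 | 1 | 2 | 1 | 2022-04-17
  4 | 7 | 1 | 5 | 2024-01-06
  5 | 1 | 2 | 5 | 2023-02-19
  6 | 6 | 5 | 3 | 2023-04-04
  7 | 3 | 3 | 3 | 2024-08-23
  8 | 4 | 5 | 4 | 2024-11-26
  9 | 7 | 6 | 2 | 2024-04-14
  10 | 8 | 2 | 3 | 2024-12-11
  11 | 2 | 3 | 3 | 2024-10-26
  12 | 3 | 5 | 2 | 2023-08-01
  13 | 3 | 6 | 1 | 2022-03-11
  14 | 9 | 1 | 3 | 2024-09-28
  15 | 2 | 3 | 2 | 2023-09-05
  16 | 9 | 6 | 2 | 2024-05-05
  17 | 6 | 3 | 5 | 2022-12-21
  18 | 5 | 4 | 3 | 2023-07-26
SELECT name, signup_year FROM customers ORDER BY signup_year DESC LIMIT 4

Execution result:
name | signup_year
Mia Smith | 2024
Ivy Johnson | 2024
Olivia Davis | 2024
Grace Brown | 2021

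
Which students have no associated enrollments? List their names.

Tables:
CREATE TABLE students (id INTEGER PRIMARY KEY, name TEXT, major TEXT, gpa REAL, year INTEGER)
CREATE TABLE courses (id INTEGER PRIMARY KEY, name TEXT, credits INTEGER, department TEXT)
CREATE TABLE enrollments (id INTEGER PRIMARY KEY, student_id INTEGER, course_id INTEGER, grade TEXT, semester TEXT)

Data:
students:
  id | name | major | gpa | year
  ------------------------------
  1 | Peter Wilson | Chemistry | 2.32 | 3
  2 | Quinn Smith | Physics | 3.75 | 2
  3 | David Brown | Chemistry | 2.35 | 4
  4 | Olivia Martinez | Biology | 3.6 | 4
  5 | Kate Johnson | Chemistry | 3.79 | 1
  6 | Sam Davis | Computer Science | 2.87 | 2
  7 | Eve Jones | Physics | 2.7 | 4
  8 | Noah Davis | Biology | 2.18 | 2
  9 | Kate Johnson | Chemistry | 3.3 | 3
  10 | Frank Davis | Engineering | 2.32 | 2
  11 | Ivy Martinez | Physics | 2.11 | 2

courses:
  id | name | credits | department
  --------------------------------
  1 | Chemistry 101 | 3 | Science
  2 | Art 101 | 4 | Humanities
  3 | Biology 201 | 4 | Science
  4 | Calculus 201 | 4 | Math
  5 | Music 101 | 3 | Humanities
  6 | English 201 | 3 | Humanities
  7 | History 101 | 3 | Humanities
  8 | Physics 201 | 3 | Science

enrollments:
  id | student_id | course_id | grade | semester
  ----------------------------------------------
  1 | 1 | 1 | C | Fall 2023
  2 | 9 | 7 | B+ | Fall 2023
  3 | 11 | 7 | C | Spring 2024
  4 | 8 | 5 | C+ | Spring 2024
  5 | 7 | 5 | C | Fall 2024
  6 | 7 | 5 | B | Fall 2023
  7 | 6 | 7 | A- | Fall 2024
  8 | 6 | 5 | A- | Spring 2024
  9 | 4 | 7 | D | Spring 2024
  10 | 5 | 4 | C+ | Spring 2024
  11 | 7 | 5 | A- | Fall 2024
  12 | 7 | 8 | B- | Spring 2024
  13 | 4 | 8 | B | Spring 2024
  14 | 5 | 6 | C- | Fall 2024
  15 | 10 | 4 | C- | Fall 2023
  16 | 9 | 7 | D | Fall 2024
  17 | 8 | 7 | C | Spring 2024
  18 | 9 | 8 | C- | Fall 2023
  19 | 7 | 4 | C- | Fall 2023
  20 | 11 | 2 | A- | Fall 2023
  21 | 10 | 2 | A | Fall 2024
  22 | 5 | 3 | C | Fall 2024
SELECT p.name FROM students p LEFT JOIN enrollments c ON c.student_id = p.id WHERE c.id IS NULL

Execution result:
name
Quinn Smith
David Brown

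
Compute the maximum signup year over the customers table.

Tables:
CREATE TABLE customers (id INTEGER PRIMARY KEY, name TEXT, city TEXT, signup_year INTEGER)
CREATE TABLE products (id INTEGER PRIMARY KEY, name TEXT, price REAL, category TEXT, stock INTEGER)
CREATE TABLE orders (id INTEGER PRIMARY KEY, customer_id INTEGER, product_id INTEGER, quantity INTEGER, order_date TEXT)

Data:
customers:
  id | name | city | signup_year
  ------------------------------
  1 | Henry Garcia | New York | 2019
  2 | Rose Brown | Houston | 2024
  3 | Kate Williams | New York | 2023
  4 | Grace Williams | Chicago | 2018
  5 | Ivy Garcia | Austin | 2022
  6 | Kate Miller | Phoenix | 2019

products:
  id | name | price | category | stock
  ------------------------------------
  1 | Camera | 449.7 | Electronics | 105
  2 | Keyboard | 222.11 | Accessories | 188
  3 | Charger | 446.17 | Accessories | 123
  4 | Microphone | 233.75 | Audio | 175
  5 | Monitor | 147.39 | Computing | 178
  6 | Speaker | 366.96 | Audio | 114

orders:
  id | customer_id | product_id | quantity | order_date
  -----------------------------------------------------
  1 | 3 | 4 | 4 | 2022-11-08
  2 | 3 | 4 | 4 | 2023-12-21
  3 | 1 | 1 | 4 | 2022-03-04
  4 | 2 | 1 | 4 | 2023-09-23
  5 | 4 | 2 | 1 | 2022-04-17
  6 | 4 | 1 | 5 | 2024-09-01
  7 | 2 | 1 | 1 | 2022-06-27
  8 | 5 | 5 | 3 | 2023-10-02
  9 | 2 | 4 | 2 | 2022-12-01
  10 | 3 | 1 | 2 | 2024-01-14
SELECT MAX(signup_year) FROM customers

Execution result:
2024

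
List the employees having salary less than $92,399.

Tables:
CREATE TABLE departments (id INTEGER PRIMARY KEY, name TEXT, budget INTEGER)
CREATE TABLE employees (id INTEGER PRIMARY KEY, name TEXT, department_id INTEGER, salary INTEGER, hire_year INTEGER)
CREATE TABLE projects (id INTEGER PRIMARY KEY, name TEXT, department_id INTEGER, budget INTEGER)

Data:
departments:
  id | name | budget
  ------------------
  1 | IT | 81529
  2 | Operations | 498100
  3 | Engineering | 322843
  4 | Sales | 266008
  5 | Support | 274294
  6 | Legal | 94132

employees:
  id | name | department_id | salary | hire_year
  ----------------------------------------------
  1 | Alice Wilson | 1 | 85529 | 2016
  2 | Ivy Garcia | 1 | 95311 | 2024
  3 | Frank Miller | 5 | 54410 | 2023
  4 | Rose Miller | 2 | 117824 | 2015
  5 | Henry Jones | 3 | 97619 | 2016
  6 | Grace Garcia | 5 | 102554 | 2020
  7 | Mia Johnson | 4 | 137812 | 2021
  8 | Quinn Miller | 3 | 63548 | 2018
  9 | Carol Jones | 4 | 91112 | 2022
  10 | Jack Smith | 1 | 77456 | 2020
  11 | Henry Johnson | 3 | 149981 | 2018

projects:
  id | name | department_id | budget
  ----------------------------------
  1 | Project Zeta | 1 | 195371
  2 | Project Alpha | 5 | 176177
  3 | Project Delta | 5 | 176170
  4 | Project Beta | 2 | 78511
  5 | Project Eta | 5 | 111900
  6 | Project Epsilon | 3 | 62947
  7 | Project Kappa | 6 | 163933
SELECT name, salary FROM employees WHERE salary < 92399

Execution result:
name | salary
Alice Wilson | 85529
Frank Miller | 54410
Quinn Miller | 63548
Carol Jones | 91112
Jack Smith | 77456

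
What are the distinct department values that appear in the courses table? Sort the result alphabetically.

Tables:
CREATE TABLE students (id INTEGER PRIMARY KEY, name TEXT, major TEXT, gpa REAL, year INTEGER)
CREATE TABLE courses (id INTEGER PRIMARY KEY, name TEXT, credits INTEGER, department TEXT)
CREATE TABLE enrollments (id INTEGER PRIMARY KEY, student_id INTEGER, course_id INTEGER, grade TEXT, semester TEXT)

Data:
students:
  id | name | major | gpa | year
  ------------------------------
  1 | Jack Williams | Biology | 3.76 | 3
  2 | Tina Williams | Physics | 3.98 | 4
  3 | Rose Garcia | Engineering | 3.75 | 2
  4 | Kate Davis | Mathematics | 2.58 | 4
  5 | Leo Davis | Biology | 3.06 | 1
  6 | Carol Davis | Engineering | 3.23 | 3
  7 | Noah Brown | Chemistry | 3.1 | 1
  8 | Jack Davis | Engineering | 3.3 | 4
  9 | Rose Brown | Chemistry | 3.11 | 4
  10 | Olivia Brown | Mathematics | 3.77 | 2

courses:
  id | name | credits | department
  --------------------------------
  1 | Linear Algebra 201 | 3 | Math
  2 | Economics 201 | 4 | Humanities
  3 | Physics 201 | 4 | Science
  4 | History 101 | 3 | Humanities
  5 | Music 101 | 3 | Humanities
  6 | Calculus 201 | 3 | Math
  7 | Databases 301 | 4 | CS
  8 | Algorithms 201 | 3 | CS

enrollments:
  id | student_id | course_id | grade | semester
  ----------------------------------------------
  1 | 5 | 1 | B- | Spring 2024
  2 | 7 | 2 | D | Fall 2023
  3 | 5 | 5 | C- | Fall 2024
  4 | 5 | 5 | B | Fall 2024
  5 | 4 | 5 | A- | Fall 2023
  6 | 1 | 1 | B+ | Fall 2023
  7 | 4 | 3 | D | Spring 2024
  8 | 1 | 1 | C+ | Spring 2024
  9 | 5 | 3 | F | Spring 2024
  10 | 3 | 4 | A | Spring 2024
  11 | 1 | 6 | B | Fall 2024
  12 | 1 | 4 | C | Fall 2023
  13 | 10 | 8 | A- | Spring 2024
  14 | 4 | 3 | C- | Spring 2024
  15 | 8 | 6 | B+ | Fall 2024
SELECT DISTINCT department FROM courses ORDER BY department

Execution result:
department
CS
Humanities
Math
Science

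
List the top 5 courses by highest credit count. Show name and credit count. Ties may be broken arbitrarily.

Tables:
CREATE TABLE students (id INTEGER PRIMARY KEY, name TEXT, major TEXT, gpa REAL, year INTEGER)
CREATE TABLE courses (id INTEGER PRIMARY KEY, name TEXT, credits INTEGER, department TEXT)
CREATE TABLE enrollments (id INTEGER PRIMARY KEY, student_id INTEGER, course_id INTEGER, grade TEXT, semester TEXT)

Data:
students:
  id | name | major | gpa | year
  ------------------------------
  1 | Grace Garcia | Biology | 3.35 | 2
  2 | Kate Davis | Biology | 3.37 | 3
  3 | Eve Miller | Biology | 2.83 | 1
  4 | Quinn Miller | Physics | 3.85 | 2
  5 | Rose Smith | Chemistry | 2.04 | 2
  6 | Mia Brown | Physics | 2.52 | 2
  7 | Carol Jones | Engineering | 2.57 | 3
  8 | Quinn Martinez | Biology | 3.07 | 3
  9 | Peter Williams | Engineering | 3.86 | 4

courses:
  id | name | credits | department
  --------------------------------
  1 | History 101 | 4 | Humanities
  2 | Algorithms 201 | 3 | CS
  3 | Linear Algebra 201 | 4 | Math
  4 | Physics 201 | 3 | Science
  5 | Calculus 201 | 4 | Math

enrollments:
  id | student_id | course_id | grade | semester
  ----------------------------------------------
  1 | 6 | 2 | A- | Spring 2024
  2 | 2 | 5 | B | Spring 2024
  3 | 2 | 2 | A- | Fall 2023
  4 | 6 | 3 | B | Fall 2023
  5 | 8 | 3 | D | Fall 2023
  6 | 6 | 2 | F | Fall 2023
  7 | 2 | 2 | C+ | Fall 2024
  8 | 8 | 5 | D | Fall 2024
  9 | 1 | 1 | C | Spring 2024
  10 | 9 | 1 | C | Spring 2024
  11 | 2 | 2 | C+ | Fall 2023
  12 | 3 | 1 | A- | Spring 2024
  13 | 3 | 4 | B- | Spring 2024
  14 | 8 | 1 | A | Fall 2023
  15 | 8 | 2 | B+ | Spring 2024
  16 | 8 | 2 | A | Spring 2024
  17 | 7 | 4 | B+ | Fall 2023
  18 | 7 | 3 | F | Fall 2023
SELECT name, credits FROM courses ORDER BY credits DESC LIMIT 5

Execution result:
name | credits
History 101 | 4
Linear Algebra 201 | 4
Calculus 201 | 4
Algorithms 201 | 3
Physics 201 | 3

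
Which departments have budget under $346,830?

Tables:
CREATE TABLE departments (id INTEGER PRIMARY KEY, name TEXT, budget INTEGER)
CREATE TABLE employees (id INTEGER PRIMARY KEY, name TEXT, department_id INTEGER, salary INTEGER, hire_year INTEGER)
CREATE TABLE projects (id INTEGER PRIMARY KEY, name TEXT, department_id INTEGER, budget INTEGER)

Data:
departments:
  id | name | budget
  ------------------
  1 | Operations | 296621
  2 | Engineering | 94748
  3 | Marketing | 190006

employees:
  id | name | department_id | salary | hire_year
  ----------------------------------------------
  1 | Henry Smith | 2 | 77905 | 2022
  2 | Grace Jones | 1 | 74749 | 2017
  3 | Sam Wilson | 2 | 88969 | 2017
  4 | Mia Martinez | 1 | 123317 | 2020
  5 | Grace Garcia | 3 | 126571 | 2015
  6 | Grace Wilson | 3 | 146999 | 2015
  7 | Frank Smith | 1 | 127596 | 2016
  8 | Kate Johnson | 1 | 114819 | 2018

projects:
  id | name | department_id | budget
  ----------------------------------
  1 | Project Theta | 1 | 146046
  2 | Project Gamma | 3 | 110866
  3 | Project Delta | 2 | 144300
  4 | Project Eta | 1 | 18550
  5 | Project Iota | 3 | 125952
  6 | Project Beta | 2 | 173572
SELECT name, budget FROM departments WHERE budget < 346830

Execution result:
name | budget
Operations | 296621
Engineering | 94748
Marketing | 190006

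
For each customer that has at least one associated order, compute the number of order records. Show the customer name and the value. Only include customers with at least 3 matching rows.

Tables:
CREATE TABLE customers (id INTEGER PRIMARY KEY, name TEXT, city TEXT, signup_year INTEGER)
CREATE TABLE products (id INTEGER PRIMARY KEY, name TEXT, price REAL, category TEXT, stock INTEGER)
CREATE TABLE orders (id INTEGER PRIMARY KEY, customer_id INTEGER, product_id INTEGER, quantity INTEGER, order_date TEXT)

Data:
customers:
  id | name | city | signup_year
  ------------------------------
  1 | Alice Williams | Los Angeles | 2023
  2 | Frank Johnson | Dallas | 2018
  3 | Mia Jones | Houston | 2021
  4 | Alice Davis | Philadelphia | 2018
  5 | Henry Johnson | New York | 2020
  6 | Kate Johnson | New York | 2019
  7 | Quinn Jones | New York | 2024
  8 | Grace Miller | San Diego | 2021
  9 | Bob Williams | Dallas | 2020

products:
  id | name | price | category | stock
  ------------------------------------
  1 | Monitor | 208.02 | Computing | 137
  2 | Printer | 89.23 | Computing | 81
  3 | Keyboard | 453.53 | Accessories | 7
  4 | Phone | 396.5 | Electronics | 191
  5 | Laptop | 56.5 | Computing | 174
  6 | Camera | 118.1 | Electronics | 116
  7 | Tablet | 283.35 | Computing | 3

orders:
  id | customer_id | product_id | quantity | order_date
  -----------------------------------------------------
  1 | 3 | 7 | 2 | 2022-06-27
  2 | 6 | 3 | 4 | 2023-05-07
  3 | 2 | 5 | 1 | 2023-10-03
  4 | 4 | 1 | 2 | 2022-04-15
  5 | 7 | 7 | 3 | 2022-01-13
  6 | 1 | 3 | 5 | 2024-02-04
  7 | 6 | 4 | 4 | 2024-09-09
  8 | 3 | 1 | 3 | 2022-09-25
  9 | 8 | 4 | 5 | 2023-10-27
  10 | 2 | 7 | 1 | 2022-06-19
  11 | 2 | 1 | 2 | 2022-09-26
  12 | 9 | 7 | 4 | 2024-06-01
SELECT p.name, COUNT(*) AS n FROM orders c JOIN customers p ON c.customer_id = p.id GROUP BY p.id, p.name HAVING COUNT(*) >= 3

Execution result:
name | n
Frank Johnson | 3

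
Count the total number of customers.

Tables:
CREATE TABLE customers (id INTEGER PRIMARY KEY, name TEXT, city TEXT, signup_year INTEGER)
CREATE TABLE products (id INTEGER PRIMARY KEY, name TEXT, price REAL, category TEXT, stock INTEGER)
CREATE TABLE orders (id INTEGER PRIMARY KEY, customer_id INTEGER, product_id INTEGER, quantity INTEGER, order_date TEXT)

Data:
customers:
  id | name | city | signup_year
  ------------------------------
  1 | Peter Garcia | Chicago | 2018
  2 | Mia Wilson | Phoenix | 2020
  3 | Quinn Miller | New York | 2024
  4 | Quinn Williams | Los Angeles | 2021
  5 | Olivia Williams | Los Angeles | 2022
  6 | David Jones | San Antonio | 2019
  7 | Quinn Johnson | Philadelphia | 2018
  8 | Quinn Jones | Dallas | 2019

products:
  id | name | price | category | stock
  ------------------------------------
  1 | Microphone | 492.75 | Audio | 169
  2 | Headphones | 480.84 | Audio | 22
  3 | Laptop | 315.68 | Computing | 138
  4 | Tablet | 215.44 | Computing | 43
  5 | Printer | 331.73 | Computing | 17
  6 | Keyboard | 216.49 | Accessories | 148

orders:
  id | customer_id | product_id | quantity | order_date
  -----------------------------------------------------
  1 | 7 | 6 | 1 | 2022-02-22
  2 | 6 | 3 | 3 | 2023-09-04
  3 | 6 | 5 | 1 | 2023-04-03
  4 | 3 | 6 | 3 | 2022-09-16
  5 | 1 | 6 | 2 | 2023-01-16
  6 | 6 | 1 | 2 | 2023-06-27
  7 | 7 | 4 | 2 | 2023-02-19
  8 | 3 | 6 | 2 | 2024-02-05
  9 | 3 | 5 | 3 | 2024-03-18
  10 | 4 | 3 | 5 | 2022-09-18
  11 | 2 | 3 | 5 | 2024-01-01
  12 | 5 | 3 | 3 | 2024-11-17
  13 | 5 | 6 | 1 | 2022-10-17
SELECT COUNT(*) FROM customers

Execution result:
8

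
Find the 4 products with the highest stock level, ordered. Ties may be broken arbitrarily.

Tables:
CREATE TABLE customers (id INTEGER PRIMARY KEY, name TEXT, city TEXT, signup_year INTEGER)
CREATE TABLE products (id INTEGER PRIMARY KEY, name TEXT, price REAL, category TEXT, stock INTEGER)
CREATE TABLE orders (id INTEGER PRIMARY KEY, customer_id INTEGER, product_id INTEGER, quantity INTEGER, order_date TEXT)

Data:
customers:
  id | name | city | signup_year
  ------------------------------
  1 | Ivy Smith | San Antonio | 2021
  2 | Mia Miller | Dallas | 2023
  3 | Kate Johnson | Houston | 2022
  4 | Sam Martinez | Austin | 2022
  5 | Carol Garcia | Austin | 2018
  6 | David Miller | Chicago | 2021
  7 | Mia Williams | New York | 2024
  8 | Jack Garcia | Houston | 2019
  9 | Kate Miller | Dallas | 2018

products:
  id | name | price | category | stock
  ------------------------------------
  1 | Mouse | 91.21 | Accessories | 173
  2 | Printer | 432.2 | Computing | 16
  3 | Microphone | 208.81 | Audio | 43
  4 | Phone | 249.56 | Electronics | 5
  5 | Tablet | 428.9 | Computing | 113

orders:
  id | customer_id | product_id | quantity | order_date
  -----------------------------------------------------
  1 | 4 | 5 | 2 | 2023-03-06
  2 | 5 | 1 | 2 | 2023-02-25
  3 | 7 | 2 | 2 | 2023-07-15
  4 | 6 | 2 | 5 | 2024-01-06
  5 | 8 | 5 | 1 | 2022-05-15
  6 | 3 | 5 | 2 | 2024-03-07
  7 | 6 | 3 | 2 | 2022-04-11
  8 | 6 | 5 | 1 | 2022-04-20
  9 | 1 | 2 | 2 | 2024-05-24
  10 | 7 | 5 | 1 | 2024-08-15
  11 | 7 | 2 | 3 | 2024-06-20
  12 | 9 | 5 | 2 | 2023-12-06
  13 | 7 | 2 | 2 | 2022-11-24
SELECT name, stock FROM products ORDER BY stock DESC LIMIT 4

Execution result:
name | stock
Mouse | 173
Tablet | 113
Microphone | 43
Printer | 16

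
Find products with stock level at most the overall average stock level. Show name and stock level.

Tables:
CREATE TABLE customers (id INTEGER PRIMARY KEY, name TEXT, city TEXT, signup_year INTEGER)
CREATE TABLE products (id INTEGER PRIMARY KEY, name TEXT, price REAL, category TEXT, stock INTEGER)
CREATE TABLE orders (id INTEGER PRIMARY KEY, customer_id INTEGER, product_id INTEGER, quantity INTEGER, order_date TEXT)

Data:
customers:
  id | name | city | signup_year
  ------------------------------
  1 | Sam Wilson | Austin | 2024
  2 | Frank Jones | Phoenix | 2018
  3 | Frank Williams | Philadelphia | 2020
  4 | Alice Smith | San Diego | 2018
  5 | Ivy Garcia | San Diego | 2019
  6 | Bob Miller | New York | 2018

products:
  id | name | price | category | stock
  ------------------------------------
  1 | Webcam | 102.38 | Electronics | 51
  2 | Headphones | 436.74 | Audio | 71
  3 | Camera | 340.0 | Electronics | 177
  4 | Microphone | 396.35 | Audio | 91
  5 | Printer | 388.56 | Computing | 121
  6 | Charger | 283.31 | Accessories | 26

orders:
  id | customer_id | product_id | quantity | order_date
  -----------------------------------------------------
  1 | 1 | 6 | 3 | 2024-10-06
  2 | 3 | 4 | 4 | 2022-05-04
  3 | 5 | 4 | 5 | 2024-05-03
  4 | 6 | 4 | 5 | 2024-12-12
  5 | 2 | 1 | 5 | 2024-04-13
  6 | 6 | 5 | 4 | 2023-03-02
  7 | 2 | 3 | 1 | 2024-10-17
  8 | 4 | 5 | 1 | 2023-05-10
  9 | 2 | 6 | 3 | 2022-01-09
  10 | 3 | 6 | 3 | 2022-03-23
SELECT name, stock FROM products WHERE stock <= (SELECT AVG(stock) FROM products)

Execution result:
name | stock
Webcam | 51
Headphones | 71
Charger | 26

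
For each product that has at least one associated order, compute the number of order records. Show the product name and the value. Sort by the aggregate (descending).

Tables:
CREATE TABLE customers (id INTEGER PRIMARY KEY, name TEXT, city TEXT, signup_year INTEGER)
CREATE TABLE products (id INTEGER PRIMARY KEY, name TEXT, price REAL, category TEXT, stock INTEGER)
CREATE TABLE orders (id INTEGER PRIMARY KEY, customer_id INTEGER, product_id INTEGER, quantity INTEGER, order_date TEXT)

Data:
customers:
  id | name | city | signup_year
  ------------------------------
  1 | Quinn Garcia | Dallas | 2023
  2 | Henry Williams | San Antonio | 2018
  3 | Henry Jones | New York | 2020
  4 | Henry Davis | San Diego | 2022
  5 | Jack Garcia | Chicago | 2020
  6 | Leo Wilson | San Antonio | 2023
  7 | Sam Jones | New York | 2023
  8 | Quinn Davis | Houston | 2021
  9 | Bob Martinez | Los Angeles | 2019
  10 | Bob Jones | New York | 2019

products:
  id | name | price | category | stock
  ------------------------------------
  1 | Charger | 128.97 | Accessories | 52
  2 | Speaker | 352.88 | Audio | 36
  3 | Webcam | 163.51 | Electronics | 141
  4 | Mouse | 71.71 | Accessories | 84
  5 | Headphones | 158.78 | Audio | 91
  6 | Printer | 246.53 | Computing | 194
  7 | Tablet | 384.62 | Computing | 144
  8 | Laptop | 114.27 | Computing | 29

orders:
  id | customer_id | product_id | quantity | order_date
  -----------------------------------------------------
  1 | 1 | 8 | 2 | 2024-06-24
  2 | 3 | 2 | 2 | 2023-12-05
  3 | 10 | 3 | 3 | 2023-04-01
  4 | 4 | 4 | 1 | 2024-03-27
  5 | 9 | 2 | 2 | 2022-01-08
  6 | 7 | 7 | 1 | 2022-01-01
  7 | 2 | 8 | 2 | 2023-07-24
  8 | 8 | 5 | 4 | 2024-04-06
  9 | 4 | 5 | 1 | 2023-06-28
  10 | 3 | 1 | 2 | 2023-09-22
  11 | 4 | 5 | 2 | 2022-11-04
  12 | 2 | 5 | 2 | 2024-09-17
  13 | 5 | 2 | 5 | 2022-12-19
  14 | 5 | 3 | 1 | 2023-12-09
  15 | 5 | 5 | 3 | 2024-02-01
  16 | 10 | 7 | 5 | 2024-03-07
SELECT p.name, COUNT(*) AS n FROM orders c JOIN products p ON c.product_id = p.id GROUP BY p.id, p.name ORDER BY n DESC

Execution result:
name | n
Headphones | 5
Speaker | 3
Webcam | 2
Tablet | 2
Laptop | 2
Charger | 1
Mouse | 1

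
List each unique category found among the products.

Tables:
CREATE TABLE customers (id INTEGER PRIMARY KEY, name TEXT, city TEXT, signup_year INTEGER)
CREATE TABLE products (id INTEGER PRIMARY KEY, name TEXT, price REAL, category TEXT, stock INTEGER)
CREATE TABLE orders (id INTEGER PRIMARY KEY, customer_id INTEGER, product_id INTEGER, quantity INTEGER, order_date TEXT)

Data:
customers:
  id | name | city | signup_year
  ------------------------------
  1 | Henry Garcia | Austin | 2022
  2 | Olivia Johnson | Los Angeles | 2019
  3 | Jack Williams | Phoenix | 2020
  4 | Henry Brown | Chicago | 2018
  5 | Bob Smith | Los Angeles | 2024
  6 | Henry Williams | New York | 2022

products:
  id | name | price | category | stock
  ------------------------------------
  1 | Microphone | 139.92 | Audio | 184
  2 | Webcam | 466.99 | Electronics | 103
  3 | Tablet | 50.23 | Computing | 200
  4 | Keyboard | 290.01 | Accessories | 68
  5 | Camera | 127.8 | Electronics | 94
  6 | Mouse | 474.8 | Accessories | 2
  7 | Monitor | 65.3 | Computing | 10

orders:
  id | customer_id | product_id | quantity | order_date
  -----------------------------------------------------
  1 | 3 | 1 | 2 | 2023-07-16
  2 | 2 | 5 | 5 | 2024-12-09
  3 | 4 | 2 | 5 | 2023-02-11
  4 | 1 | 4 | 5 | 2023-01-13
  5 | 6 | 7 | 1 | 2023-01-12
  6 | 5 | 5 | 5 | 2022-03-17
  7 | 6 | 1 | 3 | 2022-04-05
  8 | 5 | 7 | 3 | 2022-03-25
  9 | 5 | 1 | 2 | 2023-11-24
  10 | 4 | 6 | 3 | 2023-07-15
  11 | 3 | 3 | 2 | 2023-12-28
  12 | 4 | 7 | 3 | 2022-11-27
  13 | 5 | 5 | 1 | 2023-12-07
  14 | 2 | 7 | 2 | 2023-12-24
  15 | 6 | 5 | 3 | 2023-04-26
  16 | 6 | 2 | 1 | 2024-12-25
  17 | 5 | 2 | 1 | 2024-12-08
SELECT DISTINCT category FROM products

Execution result:
category
Audio
Electronics
Computing
Accessories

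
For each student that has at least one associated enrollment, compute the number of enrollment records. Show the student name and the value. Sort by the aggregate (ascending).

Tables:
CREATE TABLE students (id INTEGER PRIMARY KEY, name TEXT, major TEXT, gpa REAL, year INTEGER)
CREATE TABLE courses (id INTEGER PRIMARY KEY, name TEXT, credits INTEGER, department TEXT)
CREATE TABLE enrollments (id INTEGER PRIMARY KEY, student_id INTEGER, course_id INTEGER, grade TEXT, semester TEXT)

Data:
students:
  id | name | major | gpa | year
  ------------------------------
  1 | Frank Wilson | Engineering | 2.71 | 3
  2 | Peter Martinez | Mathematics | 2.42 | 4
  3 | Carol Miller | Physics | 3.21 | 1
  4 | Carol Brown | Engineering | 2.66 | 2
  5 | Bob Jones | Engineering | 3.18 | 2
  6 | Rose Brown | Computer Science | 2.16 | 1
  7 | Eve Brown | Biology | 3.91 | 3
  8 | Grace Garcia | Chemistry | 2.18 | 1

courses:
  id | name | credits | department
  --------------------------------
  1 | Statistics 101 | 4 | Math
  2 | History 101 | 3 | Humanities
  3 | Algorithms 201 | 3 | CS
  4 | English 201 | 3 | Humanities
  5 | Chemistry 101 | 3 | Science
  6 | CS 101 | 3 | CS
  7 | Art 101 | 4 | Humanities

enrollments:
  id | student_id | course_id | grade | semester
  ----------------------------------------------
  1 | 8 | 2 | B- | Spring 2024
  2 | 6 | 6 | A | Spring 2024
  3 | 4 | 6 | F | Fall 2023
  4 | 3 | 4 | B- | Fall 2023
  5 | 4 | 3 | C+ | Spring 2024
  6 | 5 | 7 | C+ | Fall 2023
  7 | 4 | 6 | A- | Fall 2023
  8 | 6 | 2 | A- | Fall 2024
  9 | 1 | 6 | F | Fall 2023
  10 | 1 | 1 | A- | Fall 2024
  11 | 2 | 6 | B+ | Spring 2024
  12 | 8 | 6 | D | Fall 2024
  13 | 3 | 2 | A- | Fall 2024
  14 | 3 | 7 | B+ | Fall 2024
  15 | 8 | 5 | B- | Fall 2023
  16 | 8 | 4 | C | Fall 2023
SELECT p.name, COUNT(*) AS n FROM enrollments c JOIN students p ON c.student_id = p.id GROUP BY p.id, p.name ORDER BY n ASC

Execution result:
name | n
Peter Martinez | 1
Bob Jones | 1
Frank Wilson | 2
Rose Brown | 2
Carol Miller | 3
Carol Brown | 3
Grace Garcia | 4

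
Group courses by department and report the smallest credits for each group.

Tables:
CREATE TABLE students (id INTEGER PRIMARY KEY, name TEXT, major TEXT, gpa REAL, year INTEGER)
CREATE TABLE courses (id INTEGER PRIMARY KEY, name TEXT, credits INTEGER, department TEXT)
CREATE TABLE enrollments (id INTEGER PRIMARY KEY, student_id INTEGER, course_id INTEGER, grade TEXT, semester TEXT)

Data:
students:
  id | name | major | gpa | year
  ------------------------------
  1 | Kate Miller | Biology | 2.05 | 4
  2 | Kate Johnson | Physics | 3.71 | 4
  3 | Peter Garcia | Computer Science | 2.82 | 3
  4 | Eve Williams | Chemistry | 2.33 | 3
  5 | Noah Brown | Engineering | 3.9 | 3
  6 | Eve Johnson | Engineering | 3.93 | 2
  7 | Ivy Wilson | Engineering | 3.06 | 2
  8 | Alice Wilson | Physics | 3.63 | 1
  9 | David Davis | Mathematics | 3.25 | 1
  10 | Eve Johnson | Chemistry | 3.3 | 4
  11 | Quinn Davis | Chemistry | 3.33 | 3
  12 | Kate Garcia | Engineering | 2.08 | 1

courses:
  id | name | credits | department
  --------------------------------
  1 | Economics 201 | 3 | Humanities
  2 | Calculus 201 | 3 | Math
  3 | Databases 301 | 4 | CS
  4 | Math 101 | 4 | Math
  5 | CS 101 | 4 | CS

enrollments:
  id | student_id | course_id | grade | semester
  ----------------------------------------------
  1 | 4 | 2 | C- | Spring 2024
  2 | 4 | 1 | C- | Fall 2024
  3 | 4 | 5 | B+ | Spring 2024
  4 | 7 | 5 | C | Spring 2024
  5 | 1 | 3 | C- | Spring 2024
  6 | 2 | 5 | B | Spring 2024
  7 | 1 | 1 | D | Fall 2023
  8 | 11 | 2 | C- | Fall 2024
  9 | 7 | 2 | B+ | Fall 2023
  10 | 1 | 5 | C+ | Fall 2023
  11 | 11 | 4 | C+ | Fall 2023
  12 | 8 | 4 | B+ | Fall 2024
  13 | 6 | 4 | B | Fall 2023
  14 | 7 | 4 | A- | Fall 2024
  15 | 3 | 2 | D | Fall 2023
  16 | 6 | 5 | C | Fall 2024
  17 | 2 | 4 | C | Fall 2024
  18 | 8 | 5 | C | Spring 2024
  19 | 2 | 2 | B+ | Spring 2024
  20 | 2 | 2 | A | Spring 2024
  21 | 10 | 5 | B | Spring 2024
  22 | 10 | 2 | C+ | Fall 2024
SELECT department, MIN(credits) AS min_credits FROM courses GROUP BY department

Execution result:
department | min_credits
CS | 4
Humanities | 3
Math | 3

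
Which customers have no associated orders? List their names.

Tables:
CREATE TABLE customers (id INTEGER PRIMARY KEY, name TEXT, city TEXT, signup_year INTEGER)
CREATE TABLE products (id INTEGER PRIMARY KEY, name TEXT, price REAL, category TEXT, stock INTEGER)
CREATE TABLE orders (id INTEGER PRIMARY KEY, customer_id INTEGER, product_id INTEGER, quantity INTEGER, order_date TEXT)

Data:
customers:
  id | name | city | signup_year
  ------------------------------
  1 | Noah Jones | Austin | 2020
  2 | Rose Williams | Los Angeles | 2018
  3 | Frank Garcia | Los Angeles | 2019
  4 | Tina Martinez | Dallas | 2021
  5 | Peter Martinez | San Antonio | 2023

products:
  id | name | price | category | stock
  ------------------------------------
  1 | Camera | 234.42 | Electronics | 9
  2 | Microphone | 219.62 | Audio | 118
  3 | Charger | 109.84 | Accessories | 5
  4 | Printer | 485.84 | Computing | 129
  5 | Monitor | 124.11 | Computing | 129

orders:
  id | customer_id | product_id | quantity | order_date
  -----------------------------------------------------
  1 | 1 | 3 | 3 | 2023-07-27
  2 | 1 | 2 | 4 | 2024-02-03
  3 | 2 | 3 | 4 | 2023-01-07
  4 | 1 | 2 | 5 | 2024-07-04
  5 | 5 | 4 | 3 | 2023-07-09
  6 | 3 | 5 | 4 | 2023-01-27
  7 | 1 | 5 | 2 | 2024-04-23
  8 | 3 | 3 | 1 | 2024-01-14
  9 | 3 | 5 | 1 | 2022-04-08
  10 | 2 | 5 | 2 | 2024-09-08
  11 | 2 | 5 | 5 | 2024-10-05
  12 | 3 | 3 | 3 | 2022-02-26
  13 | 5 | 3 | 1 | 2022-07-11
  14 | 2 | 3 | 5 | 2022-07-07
SELECT p.name FROM customers p LEFT JOIN orders c ON c.customer_id = p.id WHERE c.id IS NULL

Execution result:
Tina Martinez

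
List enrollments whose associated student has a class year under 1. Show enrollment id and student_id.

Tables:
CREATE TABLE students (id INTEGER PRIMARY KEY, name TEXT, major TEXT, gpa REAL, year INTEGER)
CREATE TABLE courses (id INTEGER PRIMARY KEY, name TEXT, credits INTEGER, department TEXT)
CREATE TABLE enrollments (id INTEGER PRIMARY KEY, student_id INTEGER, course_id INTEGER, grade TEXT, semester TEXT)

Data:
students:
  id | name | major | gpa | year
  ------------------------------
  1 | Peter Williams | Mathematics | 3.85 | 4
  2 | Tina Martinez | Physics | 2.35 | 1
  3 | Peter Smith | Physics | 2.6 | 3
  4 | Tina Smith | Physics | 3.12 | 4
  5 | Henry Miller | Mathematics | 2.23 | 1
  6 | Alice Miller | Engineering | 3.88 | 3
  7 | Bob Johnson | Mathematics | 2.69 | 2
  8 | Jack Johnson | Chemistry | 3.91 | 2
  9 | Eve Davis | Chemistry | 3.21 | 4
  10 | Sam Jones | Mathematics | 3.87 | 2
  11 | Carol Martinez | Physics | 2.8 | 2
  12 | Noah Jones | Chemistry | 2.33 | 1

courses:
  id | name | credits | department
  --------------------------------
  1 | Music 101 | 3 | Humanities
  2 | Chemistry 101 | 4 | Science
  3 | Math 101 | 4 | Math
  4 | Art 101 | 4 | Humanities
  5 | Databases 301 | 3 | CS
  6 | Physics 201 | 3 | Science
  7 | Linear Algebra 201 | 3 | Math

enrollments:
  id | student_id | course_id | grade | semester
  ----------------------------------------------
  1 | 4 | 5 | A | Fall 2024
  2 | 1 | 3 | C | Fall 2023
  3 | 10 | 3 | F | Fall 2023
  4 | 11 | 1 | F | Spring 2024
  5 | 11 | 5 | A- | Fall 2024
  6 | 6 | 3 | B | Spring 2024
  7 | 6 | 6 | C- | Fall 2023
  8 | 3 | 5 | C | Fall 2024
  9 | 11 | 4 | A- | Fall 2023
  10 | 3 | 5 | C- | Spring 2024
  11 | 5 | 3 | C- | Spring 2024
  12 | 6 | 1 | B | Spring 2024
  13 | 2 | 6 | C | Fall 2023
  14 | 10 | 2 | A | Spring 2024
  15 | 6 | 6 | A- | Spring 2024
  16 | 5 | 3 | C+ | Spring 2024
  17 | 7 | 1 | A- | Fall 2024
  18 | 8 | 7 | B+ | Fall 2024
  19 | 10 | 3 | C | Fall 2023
SELECT id, student_id FROM enrollments WHERE student_id IN (SELECT id FROM students WHERE year < 1)

Execution result:
(no rows)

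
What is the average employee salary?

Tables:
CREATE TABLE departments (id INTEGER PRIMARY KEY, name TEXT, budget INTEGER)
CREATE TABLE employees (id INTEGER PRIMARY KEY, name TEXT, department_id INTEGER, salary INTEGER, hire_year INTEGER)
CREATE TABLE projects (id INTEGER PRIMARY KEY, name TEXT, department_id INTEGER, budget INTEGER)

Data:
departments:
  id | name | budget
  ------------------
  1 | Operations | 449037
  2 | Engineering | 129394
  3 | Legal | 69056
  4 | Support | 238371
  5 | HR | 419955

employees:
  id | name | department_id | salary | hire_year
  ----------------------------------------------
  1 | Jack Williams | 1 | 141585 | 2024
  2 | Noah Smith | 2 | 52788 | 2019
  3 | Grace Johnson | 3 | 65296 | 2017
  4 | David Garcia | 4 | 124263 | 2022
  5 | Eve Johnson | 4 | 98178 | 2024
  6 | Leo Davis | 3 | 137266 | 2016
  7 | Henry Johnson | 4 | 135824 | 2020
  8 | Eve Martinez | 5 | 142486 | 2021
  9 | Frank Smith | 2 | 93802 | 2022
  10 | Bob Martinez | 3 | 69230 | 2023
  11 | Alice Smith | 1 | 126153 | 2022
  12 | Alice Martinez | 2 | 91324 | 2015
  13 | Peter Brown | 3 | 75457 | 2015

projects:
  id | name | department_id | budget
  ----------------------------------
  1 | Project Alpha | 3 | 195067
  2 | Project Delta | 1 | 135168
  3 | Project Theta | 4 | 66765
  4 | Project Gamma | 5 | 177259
SELECT AVG(salary) FROM employees

Execution result:
104127.08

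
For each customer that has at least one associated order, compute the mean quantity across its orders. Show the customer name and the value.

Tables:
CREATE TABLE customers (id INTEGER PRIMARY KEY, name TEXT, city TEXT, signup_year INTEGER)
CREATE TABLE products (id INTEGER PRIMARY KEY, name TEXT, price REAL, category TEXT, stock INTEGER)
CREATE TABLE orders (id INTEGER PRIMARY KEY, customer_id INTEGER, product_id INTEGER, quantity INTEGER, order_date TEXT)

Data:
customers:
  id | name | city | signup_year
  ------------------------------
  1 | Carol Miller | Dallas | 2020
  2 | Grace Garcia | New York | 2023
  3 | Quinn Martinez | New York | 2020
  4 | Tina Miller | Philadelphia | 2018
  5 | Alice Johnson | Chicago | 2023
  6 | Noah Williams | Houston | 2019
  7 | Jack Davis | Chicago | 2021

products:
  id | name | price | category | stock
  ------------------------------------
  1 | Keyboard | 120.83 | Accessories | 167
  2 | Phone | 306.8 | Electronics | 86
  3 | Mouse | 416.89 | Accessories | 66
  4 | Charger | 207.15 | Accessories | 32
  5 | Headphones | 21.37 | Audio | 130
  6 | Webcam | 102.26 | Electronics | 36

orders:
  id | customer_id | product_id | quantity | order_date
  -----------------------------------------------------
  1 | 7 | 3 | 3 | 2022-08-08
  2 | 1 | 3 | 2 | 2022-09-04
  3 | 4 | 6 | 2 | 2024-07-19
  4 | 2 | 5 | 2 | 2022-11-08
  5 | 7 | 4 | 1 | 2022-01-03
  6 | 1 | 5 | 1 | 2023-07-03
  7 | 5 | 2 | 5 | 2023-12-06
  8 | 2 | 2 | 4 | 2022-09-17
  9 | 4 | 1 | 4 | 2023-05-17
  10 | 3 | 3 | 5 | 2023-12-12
SELECT p.name, AVG(c.quantity) AS avg_quantity FROM orders c JOIN customers p ON c.customer_id = p.id GROUP BY p.id, p.name

Execution result:
name | avg_quantity
Carol Miller | 1.50
Grace Garcia | 3.00
Quinn Martinez | 5.00
Tina Miller | 3.00
Alice Johnson | 5.00
Jack Davis | 2.00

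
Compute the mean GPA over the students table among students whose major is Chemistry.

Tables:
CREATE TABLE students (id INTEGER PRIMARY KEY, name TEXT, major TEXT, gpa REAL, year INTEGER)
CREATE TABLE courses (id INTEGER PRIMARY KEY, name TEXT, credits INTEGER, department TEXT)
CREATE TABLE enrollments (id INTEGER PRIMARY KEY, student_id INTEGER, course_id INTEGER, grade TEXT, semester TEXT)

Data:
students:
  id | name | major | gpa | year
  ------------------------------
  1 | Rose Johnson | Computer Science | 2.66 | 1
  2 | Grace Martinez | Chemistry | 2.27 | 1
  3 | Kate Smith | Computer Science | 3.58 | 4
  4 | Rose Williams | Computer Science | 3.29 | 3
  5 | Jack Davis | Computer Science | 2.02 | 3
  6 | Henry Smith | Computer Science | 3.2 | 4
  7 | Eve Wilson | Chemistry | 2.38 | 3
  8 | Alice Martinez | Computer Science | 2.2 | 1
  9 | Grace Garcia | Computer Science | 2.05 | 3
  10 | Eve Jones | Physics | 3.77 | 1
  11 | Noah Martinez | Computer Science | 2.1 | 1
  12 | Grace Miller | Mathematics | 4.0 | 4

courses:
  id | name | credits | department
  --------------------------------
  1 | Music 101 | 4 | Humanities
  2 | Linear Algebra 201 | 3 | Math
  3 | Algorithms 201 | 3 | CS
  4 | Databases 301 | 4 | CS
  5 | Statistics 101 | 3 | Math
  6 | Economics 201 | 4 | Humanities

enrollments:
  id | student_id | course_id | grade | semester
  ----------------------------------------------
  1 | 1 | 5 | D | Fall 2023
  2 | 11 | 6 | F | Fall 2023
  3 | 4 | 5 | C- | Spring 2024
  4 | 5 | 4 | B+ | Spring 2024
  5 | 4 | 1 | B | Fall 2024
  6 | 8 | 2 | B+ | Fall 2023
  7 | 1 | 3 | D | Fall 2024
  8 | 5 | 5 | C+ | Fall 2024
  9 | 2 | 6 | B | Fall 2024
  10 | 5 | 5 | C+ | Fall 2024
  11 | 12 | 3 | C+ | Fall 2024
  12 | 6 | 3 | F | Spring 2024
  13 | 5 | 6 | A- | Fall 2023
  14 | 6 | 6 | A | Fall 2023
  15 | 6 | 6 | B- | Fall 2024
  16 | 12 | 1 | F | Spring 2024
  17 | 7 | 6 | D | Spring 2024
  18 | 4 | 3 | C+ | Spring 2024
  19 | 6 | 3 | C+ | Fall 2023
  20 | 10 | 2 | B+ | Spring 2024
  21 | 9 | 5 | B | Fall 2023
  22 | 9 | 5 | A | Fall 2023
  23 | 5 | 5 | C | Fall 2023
SELECT AVG(gpa) FROM students WHERE major = 'Chemistry'

Execution result:
2.33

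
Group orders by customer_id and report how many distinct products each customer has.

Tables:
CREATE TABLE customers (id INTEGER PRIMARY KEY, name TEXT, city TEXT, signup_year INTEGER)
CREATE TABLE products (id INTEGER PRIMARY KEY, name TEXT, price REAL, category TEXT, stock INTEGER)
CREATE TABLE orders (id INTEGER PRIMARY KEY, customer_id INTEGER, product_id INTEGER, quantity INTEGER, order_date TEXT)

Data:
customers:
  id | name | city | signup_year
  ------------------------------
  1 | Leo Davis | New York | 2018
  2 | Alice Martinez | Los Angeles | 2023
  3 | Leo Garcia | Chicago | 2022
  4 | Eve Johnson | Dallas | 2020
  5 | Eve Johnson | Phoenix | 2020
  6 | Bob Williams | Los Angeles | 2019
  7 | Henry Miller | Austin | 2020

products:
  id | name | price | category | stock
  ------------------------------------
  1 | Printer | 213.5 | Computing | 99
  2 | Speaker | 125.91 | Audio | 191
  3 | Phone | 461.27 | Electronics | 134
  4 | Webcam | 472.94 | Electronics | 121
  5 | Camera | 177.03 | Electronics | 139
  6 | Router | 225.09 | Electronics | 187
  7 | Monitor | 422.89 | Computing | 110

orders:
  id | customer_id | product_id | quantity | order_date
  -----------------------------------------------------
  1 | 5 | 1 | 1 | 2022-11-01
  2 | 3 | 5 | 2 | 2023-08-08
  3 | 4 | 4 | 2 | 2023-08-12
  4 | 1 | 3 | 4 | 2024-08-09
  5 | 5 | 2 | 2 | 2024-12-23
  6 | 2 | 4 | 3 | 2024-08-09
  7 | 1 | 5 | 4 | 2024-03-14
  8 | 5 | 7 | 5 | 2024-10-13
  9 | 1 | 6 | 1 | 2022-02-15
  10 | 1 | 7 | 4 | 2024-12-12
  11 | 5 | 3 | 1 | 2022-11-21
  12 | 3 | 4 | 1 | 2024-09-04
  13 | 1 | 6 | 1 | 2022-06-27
SELECT customer_id, COUNT(DISTINCT product_id) AS distinct_product_count FROM orders GROUP BY customer_id

Execution result:
customer_id | distinct_product_count
1 | 4
2 | 1
3 | 2
4 | 1
5 | 4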